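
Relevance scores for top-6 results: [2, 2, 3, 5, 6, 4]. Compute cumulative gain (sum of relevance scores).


Cumulative Gain = sum of relevance scores
Position 1: rel=2, running sum=2
Position 2: rel=2, running sum=4
Position 3: rel=3, running sum=7
Position 4: rel=5, running sum=12
Position 5: rel=6, running sum=18
Position 6: rel=4, running sum=22
CG = 22

22


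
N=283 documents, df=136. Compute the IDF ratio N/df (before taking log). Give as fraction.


IDF ratio = N / df
= 283 / 136
= 283/136

283/136


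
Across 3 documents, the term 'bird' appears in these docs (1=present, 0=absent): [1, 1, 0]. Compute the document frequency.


Checking each document for 'bird':
Doc 1: present
Doc 2: present
Doc 3: absent
df = sum of presences = 1 + 1 + 0 = 2

2


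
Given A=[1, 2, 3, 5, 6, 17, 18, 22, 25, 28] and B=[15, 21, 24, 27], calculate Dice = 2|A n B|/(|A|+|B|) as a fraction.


A intersect B = []
|A intersect B| = 0
|A| = 10, |B| = 4
Dice = 2*0 / (10+4)
= 0 / 14 = 0

0


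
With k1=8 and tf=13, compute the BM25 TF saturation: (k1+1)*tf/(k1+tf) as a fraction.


BM25 TF component = (k1+1)*tf / (k1+tf)
k1 = 8, tf = 13
Numerator = (8+1)*13 = 117
Denominator = 8 + 13 = 21
= 117/21 = 39/7

39/7


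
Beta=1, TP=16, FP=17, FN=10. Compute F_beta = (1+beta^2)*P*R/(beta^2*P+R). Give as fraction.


P = TP/(TP+FP) = 16/33 = 16/33
R = TP/(TP+FN) = 16/26 = 8/13
beta^2 = 1^2 = 1
(1 + beta^2) = 2
Numerator = (1+beta^2)*P*R = 256/429
Denominator = beta^2*P + R = 16/33 + 8/13 = 472/429
F_beta = 32/59

32/59


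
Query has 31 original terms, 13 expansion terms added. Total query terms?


Original terms: 31
Expansion terms: 13
Total = 31 + 13 = 44

44


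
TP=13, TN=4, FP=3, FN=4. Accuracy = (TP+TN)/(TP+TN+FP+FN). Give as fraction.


Accuracy = (TP + TN) / (TP + TN + FP + FN)
TP + TN = 13 + 4 = 17
Total = 13 + 4 + 3 + 4 = 24
Accuracy = 17 / 24 = 17/24

17/24


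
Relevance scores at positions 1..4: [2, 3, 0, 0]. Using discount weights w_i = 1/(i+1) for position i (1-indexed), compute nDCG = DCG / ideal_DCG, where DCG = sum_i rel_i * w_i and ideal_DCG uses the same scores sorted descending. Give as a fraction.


Position discount weights w_i = 1/(i+1) for i=1..4:
Weights = [1/2, 1/3, 1/4, 1/5]
Actual relevance: [2, 3, 0, 0]
DCG = 2/2 + 3/3 + 0/4 + 0/5 = 2
Ideal relevance (sorted desc): [3, 2, 0, 0]
Ideal DCG = 3/2 + 2/3 + 0/4 + 0/5 = 13/6
nDCG = DCG / ideal_DCG = 2 / 13/6 = 12/13

12/13


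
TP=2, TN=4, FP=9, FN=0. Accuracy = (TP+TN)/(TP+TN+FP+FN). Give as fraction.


Accuracy = (TP + TN) / (TP + TN + FP + FN)
TP + TN = 2 + 4 = 6
Total = 2 + 4 + 9 + 0 = 15
Accuracy = 6 / 15 = 2/5

2/5


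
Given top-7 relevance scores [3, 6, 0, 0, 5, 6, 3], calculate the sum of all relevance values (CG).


Cumulative Gain = sum of relevance scores
Position 1: rel=3, running sum=3
Position 2: rel=6, running sum=9
Position 3: rel=0, running sum=9
Position 4: rel=0, running sum=9
Position 5: rel=5, running sum=14
Position 6: rel=6, running sum=20
Position 7: rel=3, running sum=23
CG = 23

23


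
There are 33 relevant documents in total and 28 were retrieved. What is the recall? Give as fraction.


Recall = retrieved_relevant / total_relevant
= 28 / 33
= 28 / (28 + 5)
= 28/33

28/33


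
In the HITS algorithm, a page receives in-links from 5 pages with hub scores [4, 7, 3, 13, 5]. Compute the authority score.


Authority = sum of hub scores of in-linkers
In-link 1: hub score = 4
In-link 2: hub score = 7
In-link 3: hub score = 3
In-link 4: hub score = 13
In-link 5: hub score = 5
Authority = 4 + 7 + 3 + 13 + 5 = 32

32


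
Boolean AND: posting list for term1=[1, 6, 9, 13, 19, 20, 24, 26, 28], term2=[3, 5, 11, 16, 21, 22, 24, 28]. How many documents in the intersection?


Boolean AND: find intersection of posting lists
term1 docs: [1, 6, 9, 13, 19, 20, 24, 26, 28]
term2 docs: [3, 5, 11, 16, 21, 22, 24, 28]
Intersection: [24, 28]
|intersection| = 2

2


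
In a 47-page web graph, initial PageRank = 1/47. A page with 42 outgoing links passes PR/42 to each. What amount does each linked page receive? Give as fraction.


Initial PR = 1/47 = 1/47
Outlinks = 42
Contribution per link = PR / outlinks
= 1/47 / 42
= 1/1974

1/1974


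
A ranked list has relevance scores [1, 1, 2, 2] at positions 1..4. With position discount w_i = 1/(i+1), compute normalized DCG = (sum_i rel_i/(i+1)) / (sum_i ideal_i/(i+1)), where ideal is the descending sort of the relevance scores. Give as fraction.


Position discount weights w_i = 1/(i+1) for i=1..4:
Weights = [1/2, 1/3, 1/4, 1/5]
Actual relevance: [1, 1, 2, 2]
DCG = 1/2 + 1/3 + 2/4 + 2/5 = 26/15
Ideal relevance (sorted desc): [2, 2, 1, 1]
Ideal DCG = 2/2 + 2/3 + 1/4 + 1/5 = 127/60
nDCG = DCG / ideal_DCG = 26/15 / 127/60 = 104/127

104/127


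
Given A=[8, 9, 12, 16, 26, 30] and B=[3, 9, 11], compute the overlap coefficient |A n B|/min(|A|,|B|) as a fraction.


A intersect B = [9]
|A intersect B| = 1
min(|A|, |B|) = min(6, 3) = 3
Overlap = 1 / 3 = 1/3

1/3


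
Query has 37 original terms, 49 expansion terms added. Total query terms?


Original terms: 37
Expansion terms: 49
Total = 37 + 49 = 86

86


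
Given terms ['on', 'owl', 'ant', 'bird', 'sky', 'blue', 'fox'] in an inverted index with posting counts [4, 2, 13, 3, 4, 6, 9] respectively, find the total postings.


Summing posting list sizes:
'on': 4 postings
'owl': 2 postings
'ant': 13 postings
'bird': 3 postings
'sky': 4 postings
'blue': 6 postings
'fox': 9 postings
Total = 4 + 2 + 13 + 3 + 4 + 6 + 9 = 41

41


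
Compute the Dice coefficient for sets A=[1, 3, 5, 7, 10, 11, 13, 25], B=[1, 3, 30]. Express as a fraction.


A intersect B = [1, 3]
|A intersect B| = 2
|A| = 8, |B| = 3
Dice = 2*2 / (8+3)
= 4 / 11 = 4/11

4/11


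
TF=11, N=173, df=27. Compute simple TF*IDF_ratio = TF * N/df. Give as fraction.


TF * (N/df)
= 11 * (173/27)
= 11 * 173/27
= 1903/27

1903/27


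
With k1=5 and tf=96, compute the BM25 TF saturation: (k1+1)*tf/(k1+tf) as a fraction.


BM25 TF component = (k1+1)*tf / (k1+tf)
k1 = 5, tf = 96
Numerator = (5+1)*96 = 576
Denominator = 5 + 96 = 101
= 576/101 = 576/101

576/101


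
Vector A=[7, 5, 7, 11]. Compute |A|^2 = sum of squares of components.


|A|^2 = sum of squared components
A[0]^2 = 7^2 = 49
A[1]^2 = 5^2 = 25
A[2]^2 = 7^2 = 49
A[3]^2 = 11^2 = 121
Sum = 49 + 25 + 49 + 121 = 244

244


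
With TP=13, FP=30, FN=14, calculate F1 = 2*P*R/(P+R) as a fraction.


F1 = 2 * P * R / (P + R)
P = TP/(TP+FP) = 13/43 = 13/43
R = TP/(TP+FN) = 13/27 = 13/27
2 * P * R = 2 * 13/43 * 13/27 = 338/1161
P + R = 13/43 + 13/27 = 910/1161
F1 = 338/1161 / 910/1161 = 13/35

13/35


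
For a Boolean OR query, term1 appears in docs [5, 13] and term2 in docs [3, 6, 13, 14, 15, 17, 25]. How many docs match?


Boolean OR: find union of posting lists
term1 docs: [5, 13]
term2 docs: [3, 6, 13, 14, 15, 17, 25]
Union: [3, 5, 6, 13, 14, 15, 17, 25]
|union| = 8

8


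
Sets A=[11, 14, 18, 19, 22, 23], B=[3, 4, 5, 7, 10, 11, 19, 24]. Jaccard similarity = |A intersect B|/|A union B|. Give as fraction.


A intersect B = [11, 19]
|A intersect B| = 2
A union B = [3, 4, 5, 7, 10, 11, 14, 18, 19, 22, 23, 24]
|A union B| = 12
Jaccard = 2/12 = 1/6

1/6


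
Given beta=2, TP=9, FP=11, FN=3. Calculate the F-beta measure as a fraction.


P = TP/(TP+FP) = 9/20 = 9/20
R = TP/(TP+FN) = 9/12 = 3/4
beta^2 = 2^2 = 4
(1 + beta^2) = 5
Numerator = (1+beta^2)*P*R = 27/16
Denominator = beta^2*P + R = 9/5 + 3/4 = 51/20
F_beta = 45/68

45/68


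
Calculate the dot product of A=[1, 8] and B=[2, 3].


Dot product = sum of element-wise products
A[0]*B[0] = 1*2 = 2
A[1]*B[1] = 8*3 = 24
Sum = 2 + 24 = 26

26


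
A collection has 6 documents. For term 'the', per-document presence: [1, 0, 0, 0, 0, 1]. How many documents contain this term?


Checking each document for 'the':
Doc 1: present
Doc 2: absent
Doc 3: absent
Doc 4: absent
Doc 5: absent
Doc 6: present
df = sum of presences = 1 + 0 + 0 + 0 + 0 + 1 = 2

2


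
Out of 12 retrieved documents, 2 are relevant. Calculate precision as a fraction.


Precision = relevant_retrieved / total_retrieved
= 2 / 12
= 2 / (2 + 10)
= 1/6

1/6


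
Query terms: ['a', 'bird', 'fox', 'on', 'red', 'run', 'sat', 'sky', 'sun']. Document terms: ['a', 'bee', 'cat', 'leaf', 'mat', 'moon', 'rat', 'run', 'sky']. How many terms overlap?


Query terms: ['a', 'bird', 'fox', 'on', 'red', 'run', 'sat', 'sky', 'sun']
Document terms: ['a', 'bee', 'cat', 'leaf', 'mat', 'moon', 'rat', 'run', 'sky']
Common terms: ['a', 'run', 'sky']
Overlap count = 3

3


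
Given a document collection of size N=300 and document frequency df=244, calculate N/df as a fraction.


IDF ratio = N / df
= 300 / 244
= 75/61

75/61


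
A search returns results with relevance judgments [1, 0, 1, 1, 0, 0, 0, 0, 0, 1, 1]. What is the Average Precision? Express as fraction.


Computing P@k for each relevant position:
Position 1: relevant, P@1 = 1/1 = 1
Position 2: not relevant
Position 3: relevant, P@3 = 2/3 = 2/3
Position 4: relevant, P@4 = 3/4 = 3/4
Position 5: not relevant
Position 6: not relevant
Position 7: not relevant
Position 8: not relevant
Position 9: not relevant
Position 10: relevant, P@10 = 4/10 = 2/5
Position 11: relevant, P@11 = 5/11 = 5/11
Sum of P@k = 1 + 2/3 + 3/4 + 2/5 + 5/11 = 2159/660
AP = 2159/660 / 5 = 2159/3300

2159/3300


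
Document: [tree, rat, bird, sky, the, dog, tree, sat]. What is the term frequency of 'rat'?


Document has 8 words
Scanning for 'rat':
Found at positions: [1]
Count = 1

1


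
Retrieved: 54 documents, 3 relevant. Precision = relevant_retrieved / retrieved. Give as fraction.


Precision = relevant_retrieved / total_retrieved
= 3 / 54
= 3 / (3 + 51)
= 1/18

1/18


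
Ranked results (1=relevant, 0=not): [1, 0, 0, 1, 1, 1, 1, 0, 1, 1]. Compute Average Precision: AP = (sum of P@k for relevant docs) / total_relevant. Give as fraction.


Computing P@k for each relevant position:
Position 1: relevant, P@1 = 1/1 = 1
Position 2: not relevant
Position 3: not relevant
Position 4: relevant, P@4 = 2/4 = 1/2
Position 5: relevant, P@5 = 3/5 = 3/5
Position 6: relevant, P@6 = 4/6 = 2/3
Position 7: relevant, P@7 = 5/7 = 5/7
Position 8: not relevant
Position 9: relevant, P@9 = 6/9 = 2/3
Position 10: relevant, P@10 = 7/10 = 7/10
Sum of P@k = 1 + 1/2 + 3/5 + 2/3 + 5/7 + 2/3 + 7/10 = 509/105
AP = 509/105 / 7 = 509/735

509/735


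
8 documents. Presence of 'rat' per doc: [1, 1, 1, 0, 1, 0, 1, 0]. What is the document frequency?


Checking each document for 'rat':
Doc 1: present
Doc 2: present
Doc 3: present
Doc 4: absent
Doc 5: present
Doc 6: absent
Doc 7: present
Doc 8: absent
df = sum of presences = 1 + 1 + 1 + 0 + 1 + 0 + 1 + 0 = 5

5


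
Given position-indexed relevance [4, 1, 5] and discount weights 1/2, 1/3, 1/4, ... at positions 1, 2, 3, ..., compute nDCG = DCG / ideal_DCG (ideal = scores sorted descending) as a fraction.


Position discount weights w_i = 1/(i+1) for i=1..3:
Weights = [1/2, 1/3, 1/4]
Actual relevance: [4, 1, 5]
DCG = 4/2 + 1/3 + 5/4 = 43/12
Ideal relevance (sorted desc): [5, 4, 1]
Ideal DCG = 5/2 + 4/3 + 1/4 = 49/12
nDCG = DCG / ideal_DCG = 43/12 / 49/12 = 43/49

43/49


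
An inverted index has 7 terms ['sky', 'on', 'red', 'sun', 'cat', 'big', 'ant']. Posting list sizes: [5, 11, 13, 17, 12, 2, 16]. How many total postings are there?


Summing posting list sizes:
'sky': 5 postings
'on': 11 postings
'red': 13 postings
'sun': 17 postings
'cat': 12 postings
'big': 2 postings
'ant': 16 postings
Total = 5 + 11 + 13 + 17 + 12 + 2 + 16 = 76

76


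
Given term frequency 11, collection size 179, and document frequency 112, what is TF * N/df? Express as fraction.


TF * (N/df)
= 11 * (179/112)
= 11 * 179/112
= 1969/112

1969/112


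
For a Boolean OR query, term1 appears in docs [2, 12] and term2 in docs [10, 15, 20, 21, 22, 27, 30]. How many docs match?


Boolean OR: find union of posting lists
term1 docs: [2, 12]
term2 docs: [10, 15, 20, 21, 22, 27, 30]
Union: [2, 10, 12, 15, 20, 21, 22, 27, 30]
|union| = 9

9


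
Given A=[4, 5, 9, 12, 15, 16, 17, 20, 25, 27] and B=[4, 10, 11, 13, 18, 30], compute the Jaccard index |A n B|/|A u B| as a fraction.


A intersect B = [4]
|A intersect B| = 1
A union B = [4, 5, 9, 10, 11, 12, 13, 15, 16, 17, 18, 20, 25, 27, 30]
|A union B| = 15
Jaccard = 1/15 = 1/15

1/15


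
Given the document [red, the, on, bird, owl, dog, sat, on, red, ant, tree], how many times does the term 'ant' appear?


Document has 11 words
Scanning for 'ant':
Found at positions: [9]
Count = 1

1


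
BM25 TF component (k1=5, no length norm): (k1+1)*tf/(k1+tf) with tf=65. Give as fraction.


BM25 TF component = (k1+1)*tf / (k1+tf)
k1 = 5, tf = 65
Numerator = (5+1)*65 = 390
Denominator = 5 + 65 = 70
= 390/70 = 39/7

39/7


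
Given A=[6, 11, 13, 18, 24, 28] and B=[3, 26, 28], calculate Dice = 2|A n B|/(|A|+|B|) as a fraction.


A intersect B = [28]
|A intersect B| = 1
|A| = 6, |B| = 3
Dice = 2*1 / (6+3)
= 2 / 9 = 2/9

2/9


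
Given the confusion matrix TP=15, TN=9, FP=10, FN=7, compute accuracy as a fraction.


Accuracy = (TP + TN) / (TP + TN + FP + FN)
TP + TN = 15 + 9 = 24
Total = 15 + 9 + 10 + 7 = 41
Accuracy = 24 / 41 = 24/41

24/41


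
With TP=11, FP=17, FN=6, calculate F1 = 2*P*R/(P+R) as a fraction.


F1 = 2 * P * R / (P + R)
P = TP/(TP+FP) = 11/28 = 11/28
R = TP/(TP+FN) = 11/17 = 11/17
2 * P * R = 2 * 11/28 * 11/17 = 121/238
P + R = 11/28 + 11/17 = 495/476
F1 = 121/238 / 495/476 = 22/45

22/45


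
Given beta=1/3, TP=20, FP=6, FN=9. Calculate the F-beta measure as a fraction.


P = TP/(TP+FP) = 20/26 = 10/13
R = TP/(TP+FN) = 20/29 = 20/29
beta^2 = 1/3^2 = 1/9
(1 + beta^2) = 10/9
Numerator = (1+beta^2)*P*R = 2000/3393
Denominator = beta^2*P + R = 10/117 + 20/29 = 2630/3393
F_beta = 200/263

200/263


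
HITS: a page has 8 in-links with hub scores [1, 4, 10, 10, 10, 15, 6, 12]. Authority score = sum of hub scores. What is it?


Authority = sum of hub scores of in-linkers
In-link 1: hub score = 1
In-link 2: hub score = 4
In-link 3: hub score = 10
In-link 4: hub score = 10
In-link 5: hub score = 10
In-link 6: hub score = 15
In-link 7: hub score = 6
In-link 8: hub score = 12
Authority = 1 + 4 + 10 + 10 + 10 + 15 + 6 + 12 = 68

68


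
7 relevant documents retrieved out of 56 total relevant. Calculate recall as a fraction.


Recall = retrieved_relevant / total_relevant
= 7 / 56
= 7 / (7 + 49)
= 1/8

1/8


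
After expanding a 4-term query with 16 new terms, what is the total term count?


Original terms: 4
Expansion terms: 16
Total = 4 + 16 = 20

20


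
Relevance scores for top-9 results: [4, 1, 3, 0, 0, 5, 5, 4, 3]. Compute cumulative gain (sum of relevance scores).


Cumulative Gain = sum of relevance scores
Position 1: rel=4, running sum=4
Position 2: rel=1, running sum=5
Position 3: rel=3, running sum=8
Position 4: rel=0, running sum=8
Position 5: rel=0, running sum=8
Position 6: rel=5, running sum=13
Position 7: rel=5, running sum=18
Position 8: rel=4, running sum=22
Position 9: rel=3, running sum=25
CG = 25

25


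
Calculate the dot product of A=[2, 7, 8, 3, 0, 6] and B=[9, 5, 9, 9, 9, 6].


Dot product = sum of element-wise products
A[0]*B[0] = 2*9 = 18
A[1]*B[1] = 7*5 = 35
A[2]*B[2] = 8*9 = 72
A[3]*B[3] = 3*9 = 27
A[4]*B[4] = 0*9 = 0
A[5]*B[5] = 6*6 = 36
Sum = 18 + 35 + 72 + 27 + 0 + 36 = 188

188


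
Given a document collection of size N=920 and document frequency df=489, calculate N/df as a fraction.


IDF ratio = N / df
= 920 / 489
= 920/489

920/489


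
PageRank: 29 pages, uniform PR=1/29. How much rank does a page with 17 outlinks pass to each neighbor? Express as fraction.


Initial PR = 1/29 = 1/29
Outlinks = 17
Contribution per link = PR / outlinks
= 1/29 / 17
= 1/493

1/493


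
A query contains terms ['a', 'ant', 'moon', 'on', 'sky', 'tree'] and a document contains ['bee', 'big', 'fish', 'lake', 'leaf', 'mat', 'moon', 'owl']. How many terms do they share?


Query terms: ['a', 'ant', 'moon', 'on', 'sky', 'tree']
Document terms: ['bee', 'big', 'fish', 'lake', 'leaf', 'mat', 'moon', 'owl']
Common terms: ['moon']
Overlap count = 1

1


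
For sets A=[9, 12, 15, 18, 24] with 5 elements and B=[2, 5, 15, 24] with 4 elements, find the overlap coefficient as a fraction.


A intersect B = [15, 24]
|A intersect B| = 2
min(|A|, |B|) = min(5, 4) = 4
Overlap = 2 / 4 = 1/2

1/2


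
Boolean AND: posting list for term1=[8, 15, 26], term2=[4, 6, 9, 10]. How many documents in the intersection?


Boolean AND: find intersection of posting lists
term1 docs: [8, 15, 26]
term2 docs: [4, 6, 9, 10]
Intersection: []
|intersection| = 0

0


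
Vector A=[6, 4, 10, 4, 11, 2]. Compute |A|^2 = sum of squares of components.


|A|^2 = sum of squared components
A[0]^2 = 6^2 = 36
A[1]^2 = 4^2 = 16
A[2]^2 = 10^2 = 100
A[3]^2 = 4^2 = 16
A[4]^2 = 11^2 = 121
A[5]^2 = 2^2 = 4
Sum = 36 + 16 + 100 + 16 + 121 + 4 = 293

293


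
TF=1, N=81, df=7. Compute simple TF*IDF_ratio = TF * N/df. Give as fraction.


TF * (N/df)
= 1 * (81/7)
= 1 * 81/7
= 81/7

81/7


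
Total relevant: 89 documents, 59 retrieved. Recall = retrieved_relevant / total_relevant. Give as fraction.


Recall = retrieved_relevant / total_relevant
= 59 / 89
= 59 / (59 + 30)
= 59/89

59/89


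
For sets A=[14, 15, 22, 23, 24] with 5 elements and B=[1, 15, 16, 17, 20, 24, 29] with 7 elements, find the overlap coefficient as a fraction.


A intersect B = [15, 24]
|A intersect B| = 2
min(|A|, |B|) = min(5, 7) = 5
Overlap = 2 / 5 = 2/5

2/5


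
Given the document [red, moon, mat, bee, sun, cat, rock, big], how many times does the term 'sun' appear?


Document has 8 words
Scanning for 'sun':
Found at positions: [4]
Count = 1

1


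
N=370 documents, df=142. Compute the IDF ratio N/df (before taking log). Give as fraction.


IDF ratio = N / df
= 370 / 142
= 185/71

185/71


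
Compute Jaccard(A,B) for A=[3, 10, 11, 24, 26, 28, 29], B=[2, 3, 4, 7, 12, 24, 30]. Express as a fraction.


A intersect B = [3, 24]
|A intersect B| = 2
A union B = [2, 3, 4, 7, 10, 11, 12, 24, 26, 28, 29, 30]
|A union B| = 12
Jaccard = 2/12 = 1/6

1/6


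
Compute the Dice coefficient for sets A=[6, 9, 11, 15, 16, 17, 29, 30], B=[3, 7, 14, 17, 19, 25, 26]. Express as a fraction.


A intersect B = [17]
|A intersect B| = 1
|A| = 8, |B| = 7
Dice = 2*1 / (8+7)
= 2 / 15 = 2/15

2/15


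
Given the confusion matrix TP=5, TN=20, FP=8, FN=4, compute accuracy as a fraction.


Accuracy = (TP + TN) / (TP + TN + FP + FN)
TP + TN = 5 + 20 = 25
Total = 5 + 20 + 8 + 4 = 37
Accuracy = 25 / 37 = 25/37

25/37


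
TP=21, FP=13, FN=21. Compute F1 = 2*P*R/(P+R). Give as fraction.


F1 = 2 * P * R / (P + R)
P = TP/(TP+FP) = 21/34 = 21/34
R = TP/(TP+FN) = 21/42 = 1/2
2 * P * R = 2 * 21/34 * 1/2 = 21/34
P + R = 21/34 + 1/2 = 19/17
F1 = 21/34 / 19/17 = 21/38

21/38


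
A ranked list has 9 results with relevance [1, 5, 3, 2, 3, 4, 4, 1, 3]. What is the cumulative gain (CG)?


Cumulative Gain = sum of relevance scores
Position 1: rel=1, running sum=1
Position 2: rel=5, running sum=6
Position 3: rel=3, running sum=9
Position 4: rel=2, running sum=11
Position 5: rel=3, running sum=14
Position 6: rel=4, running sum=18
Position 7: rel=4, running sum=22
Position 8: rel=1, running sum=23
Position 9: rel=3, running sum=26
CG = 26

26


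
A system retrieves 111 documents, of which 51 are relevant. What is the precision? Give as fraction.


Precision = relevant_retrieved / total_retrieved
= 51 / 111
= 51 / (51 + 60)
= 17/37

17/37


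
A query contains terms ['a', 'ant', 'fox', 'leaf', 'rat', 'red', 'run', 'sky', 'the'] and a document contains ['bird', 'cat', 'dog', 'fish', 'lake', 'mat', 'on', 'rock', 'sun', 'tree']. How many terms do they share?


Query terms: ['a', 'ant', 'fox', 'leaf', 'rat', 'red', 'run', 'sky', 'the']
Document terms: ['bird', 'cat', 'dog', 'fish', 'lake', 'mat', 'on', 'rock', 'sun', 'tree']
Common terms: []
Overlap count = 0

0


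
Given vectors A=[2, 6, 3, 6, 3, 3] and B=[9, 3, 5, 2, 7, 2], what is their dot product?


Dot product = sum of element-wise products
A[0]*B[0] = 2*9 = 18
A[1]*B[1] = 6*3 = 18
A[2]*B[2] = 3*5 = 15
A[3]*B[3] = 6*2 = 12
A[4]*B[4] = 3*7 = 21
A[5]*B[5] = 3*2 = 6
Sum = 18 + 18 + 15 + 12 + 21 + 6 = 90

90


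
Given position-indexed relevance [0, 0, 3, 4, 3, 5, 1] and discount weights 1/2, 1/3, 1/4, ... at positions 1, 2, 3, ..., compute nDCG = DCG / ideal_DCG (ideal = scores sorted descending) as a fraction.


Position discount weights w_i = 1/(i+1) for i=1..7:
Weights = [1/2, 1/3, 1/4, 1/5, 1/6, 1/7, 1/8]
Actual relevance: [0, 0, 3, 4, 3, 5, 1]
DCG = 0/2 + 0/3 + 3/4 + 4/5 + 3/6 + 5/7 + 1/8 = 809/280
Ideal relevance (sorted desc): [5, 4, 3, 3, 1, 0, 0]
Ideal DCG = 5/2 + 4/3 + 3/4 + 3/5 + 1/6 + 0/7 + 0/8 = 107/20
nDCG = DCG / ideal_DCG = 809/280 / 107/20 = 809/1498

809/1498


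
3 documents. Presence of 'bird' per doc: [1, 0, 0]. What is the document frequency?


Checking each document for 'bird':
Doc 1: present
Doc 2: absent
Doc 3: absent
df = sum of presences = 1 + 0 + 0 = 1

1


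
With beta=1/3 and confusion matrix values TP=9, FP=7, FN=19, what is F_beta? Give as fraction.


P = TP/(TP+FP) = 9/16 = 9/16
R = TP/(TP+FN) = 9/28 = 9/28
beta^2 = 1/3^2 = 1/9
(1 + beta^2) = 10/9
Numerator = (1+beta^2)*P*R = 45/224
Denominator = beta^2*P + R = 1/16 + 9/28 = 43/112
F_beta = 45/86

45/86


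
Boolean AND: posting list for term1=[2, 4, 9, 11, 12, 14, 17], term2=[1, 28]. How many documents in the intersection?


Boolean AND: find intersection of posting lists
term1 docs: [2, 4, 9, 11, 12, 14, 17]
term2 docs: [1, 28]
Intersection: []
|intersection| = 0

0


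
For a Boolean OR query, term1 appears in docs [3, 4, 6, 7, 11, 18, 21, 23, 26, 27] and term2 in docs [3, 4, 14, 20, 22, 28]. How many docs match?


Boolean OR: find union of posting lists
term1 docs: [3, 4, 6, 7, 11, 18, 21, 23, 26, 27]
term2 docs: [3, 4, 14, 20, 22, 28]
Union: [3, 4, 6, 7, 11, 14, 18, 20, 21, 22, 23, 26, 27, 28]
|union| = 14

14


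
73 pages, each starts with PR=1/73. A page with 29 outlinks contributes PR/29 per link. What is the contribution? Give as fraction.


Initial PR = 1/73 = 1/73
Outlinks = 29
Contribution per link = PR / outlinks
= 1/73 / 29
= 1/2117

1/2117


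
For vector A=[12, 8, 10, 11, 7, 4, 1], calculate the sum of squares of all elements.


|A|^2 = sum of squared components
A[0]^2 = 12^2 = 144
A[1]^2 = 8^2 = 64
A[2]^2 = 10^2 = 100
A[3]^2 = 11^2 = 121
A[4]^2 = 7^2 = 49
A[5]^2 = 4^2 = 16
A[6]^2 = 1^2 = 1
Sum = 144 + 64 + 100 + 121 + 49 + 16 + 1 = 495

495


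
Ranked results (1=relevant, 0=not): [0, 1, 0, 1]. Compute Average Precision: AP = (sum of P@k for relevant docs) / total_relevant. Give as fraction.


Computing P@k for each relevant position:
Position 1: not relevant
Position 2: relevant, P@2 = 1/2 = 1/2
Position 3: not relevant
Position 4: relevant, P@4 = 2/4 = 1/2
Sum of P@k = 1/2 + 1/2 = 1
AP = 1 / 2 = 1/2

1/2


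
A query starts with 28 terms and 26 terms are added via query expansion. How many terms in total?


Original terms: 28
Expansion terms: 26
Total = 28 + 26 = 54

54


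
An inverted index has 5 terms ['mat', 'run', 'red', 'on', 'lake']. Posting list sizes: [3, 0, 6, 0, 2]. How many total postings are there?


Summing posting list sizes:
'mat': 3 postings
'run': 0 postings
'red': 6 postings
'on': 0 postings
'lake': 2 postings
Total = 3 + 0 + 6 + 0 + 2 = 11

11


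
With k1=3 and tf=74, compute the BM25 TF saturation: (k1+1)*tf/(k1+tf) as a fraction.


BM25 TF component = (k1+1)*tf / (k1+tf)
k1 = 3, tf = 74
Numerator = (3+1)*74 = 296
Denominator = 3 + 74 = 77
= 296/77 = 296/77

296/77


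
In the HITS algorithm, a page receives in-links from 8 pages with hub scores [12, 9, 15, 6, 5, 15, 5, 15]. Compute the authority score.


Authority = sum of hub scores of in-linkers
In-link 1: hub score = 12
In-link 2: hub score = 9
In-link 3: hub score = 15
In-link 4: hub score = 6
In-link 5: hub score = 5
In-link 6: hub score = 15
In-link 7: hub score = 5
In-link 8: hub score = 15
Authority = 12 + 9 + 15 + 6 + 5 + 15 + 5 + 15 = 82

82


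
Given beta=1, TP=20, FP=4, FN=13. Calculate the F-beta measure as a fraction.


P = TP/(TP+FP) = 20/24 = 5/6
R = TP/(TP+FN) = 20/33 = 20/33
beta^2 = 1^2 = 1
(1 + beta^2) = 2
Numerator = (1+beta^2)*P*R = 100/99
Denominator = beta^2*P + R = 5/6 + 20/33 = 95/66
F_beta = 40/57

40/57


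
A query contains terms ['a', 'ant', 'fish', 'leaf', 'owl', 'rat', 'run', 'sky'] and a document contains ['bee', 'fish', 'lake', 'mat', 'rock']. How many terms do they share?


Query terms: ['a', 'ant', 'fish', 'leaf', 'owl', 'rat', 'run', 'sky']
Document terms: ['bee', 'fish', 'lake', 'mat', 'rock']
Common terms: ['fish']
Overlap count = 1

1


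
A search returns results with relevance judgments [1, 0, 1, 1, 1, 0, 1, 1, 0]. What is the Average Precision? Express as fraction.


Computing P@k for each relevant position:
Position 1: relevant, P@1 = 1/1 = 1
Position 2: not relevant
Position 3: relevant, P@3 = 2/3 = 2/3
Position 4: relevant, P@4 = 3/4 = 3/4
Position 5: relevant, P@5 = 4/5 = 4/5
Position 6: not relevant
Position 7: relevant, P@7 = 5/7 = 5/7
Position 8: relevant, P@8 = 6/8 = 3/4
Position 9: not relevant
Sum of P@k = 1 + 2/3 + 3/4 + 4/5 + 5/7 + 3/4 = 983/210
AP = 983/210 / 6 = 983/1260

983/1260


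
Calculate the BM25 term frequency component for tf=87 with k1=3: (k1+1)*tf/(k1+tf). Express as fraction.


BM25 TF component = (k1+1)*tf / (k1+tf)
k1 = 3, tf = 87
Numerator = (3+1)*87 = 348
Denominator = 3 + 87 = 90
= 348/90 = 58/15

58/15


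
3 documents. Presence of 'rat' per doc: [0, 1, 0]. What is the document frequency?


Checking each document for 'rat':
Doc 1: absent
Doc 2: present
Doc 3: absent
df = sum of presences = 0 + 1 + 0 = 1

1


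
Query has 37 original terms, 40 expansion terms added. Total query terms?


Original terms: 37
Expansion terms: 40
Total = 37 + 40 = 77

77


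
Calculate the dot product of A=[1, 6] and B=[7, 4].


Dot product = sum of element-wise products
A[0]*B[0] = 1*7 = 7
A[1]*B[1] = 6*4 = 24
Sum = 7 + 24 = 31

31


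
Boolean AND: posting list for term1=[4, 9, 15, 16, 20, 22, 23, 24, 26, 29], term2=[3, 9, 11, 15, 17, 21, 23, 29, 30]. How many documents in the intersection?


Boolean AND: find intersection of posting lists
term1 docs: [4, 9, 15, 16, 20, 22, 23, 24, 26, 29]
term2 docs: [3, 9, 11, 15, 17, 21, 23, 29, 30]
Intersection: [9, 15, 23, 29]
|intersection| = 4

4


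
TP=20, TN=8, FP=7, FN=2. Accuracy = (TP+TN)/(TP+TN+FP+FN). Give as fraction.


Accuracy = (TP + TN) / (TP + TN + FP + FN)
TP + TN = 20 + 8 = 28
Total = 20 + 8 + 7 + 2 = 37
Accuracy = 28 / 37 = 28/37

28/37


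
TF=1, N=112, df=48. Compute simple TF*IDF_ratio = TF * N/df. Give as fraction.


TF * (N/df)
= 1 * (112/48)
= 1 * 7/3
= 7/3

7/3


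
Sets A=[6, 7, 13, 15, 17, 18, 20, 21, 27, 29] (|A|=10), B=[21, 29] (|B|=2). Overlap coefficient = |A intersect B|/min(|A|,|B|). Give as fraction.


A intersect B = [21, 29]
|A intersect B| = 2
min(|A|, |B|) = min(10, 2) = 2
Overlap = 2 / 2 = 1

1


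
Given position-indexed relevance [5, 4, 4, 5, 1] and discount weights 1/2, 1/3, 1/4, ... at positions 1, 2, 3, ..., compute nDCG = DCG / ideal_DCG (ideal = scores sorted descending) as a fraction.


Position discount weights w_i = 1/(i+1) for i=1..5:
Weights = [1/2, 1/3, 1/4, 1/5, 1/6]
Actual relevance: [5, 4, 4, 5, 1]
DCG = 5/2 + 4/3 + 4/4 + 5/5 + 1/6 = 6
Ideal relevance (sorted desc): [5, 5, 4, 4, 1]
Ideal DCG = 5/2 + 5/3 + 4/4 + 4/5 + 1/6 = 92/15
nDCG = DCG / ideal_DCG = 6 / 92/15 = 45/46

45/46


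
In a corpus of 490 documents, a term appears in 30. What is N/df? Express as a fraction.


IDF ratio = N / df
= 490 / 30
= 49/3

49/3


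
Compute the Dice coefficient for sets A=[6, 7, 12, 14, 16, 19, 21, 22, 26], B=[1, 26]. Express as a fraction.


A intersect B = [26]
|A intersect B| = 1
|A| = 9, |B| = 2
Dice = 2*1 / (9+2)
= 2 / 11 = 2/11

2/11


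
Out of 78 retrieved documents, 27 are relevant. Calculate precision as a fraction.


Precision = relevant_retrieved / total_retrieved
= 27 / 78
= 27 / (27 + 51)
= 9/26

9/26


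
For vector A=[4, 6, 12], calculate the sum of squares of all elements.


|A|^2 = sum of squared components
A[0]^2 = 4^2 = 16
A[1]^2 = 6^2 = 36
A[2]^2 = 12^2 = 144
Sum = 16 + 36 + 144 = 196

196


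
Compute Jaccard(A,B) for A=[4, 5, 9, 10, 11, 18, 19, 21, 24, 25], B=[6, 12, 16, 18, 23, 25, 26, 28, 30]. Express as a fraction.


A intersect B = [18, 25]
|A intersect B| = 2
A union B = [4, 5, 6, 9, 10, 11, 12, 16, 18, 19, 21, 23, 24, 25, 26, 28, 30]
|A union B| = 17
Jaccard = 2/17 = 2/17

2/17


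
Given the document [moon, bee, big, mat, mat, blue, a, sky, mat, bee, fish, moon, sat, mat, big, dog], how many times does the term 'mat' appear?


Document has 16 words
Scanning for 'mat':
Found at positions: [3, 4, 8, 13]
Count = 4

4


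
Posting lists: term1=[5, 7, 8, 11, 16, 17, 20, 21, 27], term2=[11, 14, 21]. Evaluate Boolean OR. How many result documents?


Boolean OR: find union of posting lists
term1 docs: [5, 7, 8, 11, 16, 17, 20, 21, 27]
term2 docs: [11, 14, 21]
Union: [5, 7, 8, 11, 14, 16, 17, 20, 21, 27]
|union| = 10

10


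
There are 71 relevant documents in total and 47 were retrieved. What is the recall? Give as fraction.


Recall = retrieved_relevant / total_relevant
= 47 / 71
= 47 / (47 + 24)
= 47/71

47/71


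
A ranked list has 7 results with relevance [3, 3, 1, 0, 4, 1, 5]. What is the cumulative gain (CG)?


Cumulative Gain = sum of relevance scores
Position 1: rel=3, running sum=3
Position 2: rel=3, running sum=6
Position 3: rel=1, running sum=7
Position 4: rel=0, running sum=7
Position 5: rel=4, running sum=11
Position 6: rel=1, running sum=12
Position 7: rel=5, running sum=17
CG = 17

17


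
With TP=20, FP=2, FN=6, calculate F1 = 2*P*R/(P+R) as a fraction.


F1 = 2 * P * R / (P + R)
P = TP/(TP+FP) = 20/22 = 10/11
R = TP/(TP+FN) = 20/26 = 10/13
2 * P * R = 2 * 10/11 * 10/13 = 200/143
P + R = 10/11 + 10/13 = 240/143
F1 = 200/143 / 240/143 = 5/6

5/6


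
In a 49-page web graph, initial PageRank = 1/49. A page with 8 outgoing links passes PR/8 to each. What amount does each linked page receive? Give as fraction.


Initial PR = 1/49 = 1/49
Outlinks = 8
Contribution per link = PR / outlinks
= 1/49 / 8
= 1/392

1/392


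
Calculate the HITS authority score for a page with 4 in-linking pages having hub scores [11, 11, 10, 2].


Authority = sum of hub scores of in-linkers
In-link 1: hub score = 11
In-link 2: hub score = 11
In-link 3: hub score = 10
In-link 4: hub score = 2
Authority = 11 + 11 + 10 + 2 = 34

34


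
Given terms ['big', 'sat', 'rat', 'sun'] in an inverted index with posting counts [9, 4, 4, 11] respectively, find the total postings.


Summing posting list sizes:
'big': 9 postings
'sat': 4 postings
'rat': 4 postings
'sun': 11 postings
Total = 9 + 4 + 4 + 11 = 28

28


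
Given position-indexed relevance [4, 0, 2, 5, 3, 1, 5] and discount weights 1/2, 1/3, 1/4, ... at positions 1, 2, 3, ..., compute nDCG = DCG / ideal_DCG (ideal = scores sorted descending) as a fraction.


Position discount weights w_i = 1/(i+1) for i=1..7:
Weights = [1/2, 1/3, 1/4, 1/5, 1/6, 1/7, 1/8]
Actual relevance: [4, 0, 2, 5, 3, 1, 5]
DCG = 4/2 + 0/3 + 2/4 + 5/5 + 3/6 + 1/7 + 5/8 = 267/56
Ideal relevance (sorted desc): [5, 5, 4, 3, 2, 1, 0]
Ideal DCG = 5/2 + 5/3 + 4/4 + 3/5 + 2/6 + 1/7 + 0/8 = 437/70
nDCG = DCG / ideal_DCG = 267/56 / 437/70 = 1335/1748

1335/1748


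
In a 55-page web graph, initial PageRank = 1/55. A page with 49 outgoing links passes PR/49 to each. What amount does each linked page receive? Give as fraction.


Initial PR = 1/55 = 1/55
Outlinks = 49
Contribution per link = PR / outlinks
= 1/55 / 49
= 1/2695

1/2695


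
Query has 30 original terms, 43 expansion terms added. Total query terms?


Original terms: 30
Expansion terms: 43
Total = 30 + 43 = 73

73


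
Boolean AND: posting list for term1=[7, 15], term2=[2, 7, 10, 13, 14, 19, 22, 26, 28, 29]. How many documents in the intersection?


Boolean AND: find intersection of posting lists
term1 docs: [7, 15]
term2 docs: [2, 7, 10, 13, 14, 19, 22, 26, 28, 29]
Intersection: [7]
|intersection| = 1

1


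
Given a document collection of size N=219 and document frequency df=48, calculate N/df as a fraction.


IDF ratio = N / df
= 219 / 48
= 73/16

73/16


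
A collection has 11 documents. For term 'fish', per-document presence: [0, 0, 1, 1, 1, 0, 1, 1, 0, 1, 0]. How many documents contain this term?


Checking each document for 'fish':
Doc 1: absent
Doc 2: absent
Doc 3: present
Doc 4: present
Doc 5: present
Doc 6: absent
Doc 7: present
Doc 8: present
Doc 9: absent
Doc 10: present
Doc 11: absent
df = sum of presences = 0 + 0 + 1 + 1 + 1 + 0 + 1 + 1 + 0 + 1 + 0 = 6

6


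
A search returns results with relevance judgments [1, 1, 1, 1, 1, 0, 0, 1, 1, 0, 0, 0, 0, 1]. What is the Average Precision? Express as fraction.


Computing P@k for each relevant position:
Position 1: relevant, P@1 = 1/1 = 1
Position 2: relevant, P@2 = 2/2 = 1
Position 3: relevant, P@3 = 3/3 = 1
Position 4: relevant, P@4 = 4/4 = 1
Position 5: relevant, P@5 = 5/5 = 1
Position 6: not relevant
Position 7: not relevant
Position 8: relevant, P@8 = 6/8 = 3/4
Position 9: relevant, P@9 = 7/9 = 7/9
Position 10: not relevant
Position 11: not relevant
Position 12: not relevant
Position 13: not relevant
Position 14: relevant, P@14 = 8/14 = 4/7
Sum of P@k = 1 + 1 + 1 + 1 + 1 + 3/4 + 7/9 + 4/7 = 1789/252
AP = 1789/252 / 8 = 1789/2016

1789/2016


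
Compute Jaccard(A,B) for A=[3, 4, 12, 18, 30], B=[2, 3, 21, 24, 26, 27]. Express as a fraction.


A intersect B = [3]
|A intersect B| = 1
A union B = [2, 3, 4, 12, 18, 21, 24, 26, 27, 30]
|A union B| = 10
Jaccard = 1/10 = 1/10

1/10


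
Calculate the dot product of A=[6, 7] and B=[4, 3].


Dot product = sum of element-wise products
A[0]*B[0] = 6*4 = 24
A[1]*B[1] = 7*3 = 21
Sum = 24 + 21 = 45

45


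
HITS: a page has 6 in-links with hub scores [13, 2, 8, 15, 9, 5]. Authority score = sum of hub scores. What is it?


Authority = sum of hub scores of in-linkers
In-link 1: hub score = 13
In-link 2: hub score = 2
In-link 3: hub score = 8
In-link 4: hub score = 15
In-link 5: hub score = 9
In-link 6: hub score = 5
Authority = 13 + 2 + 8 + 15 + 9 + 5 = 52

52


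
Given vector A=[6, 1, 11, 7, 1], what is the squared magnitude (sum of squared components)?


|A|^2 = sum of squared components
A[0]^2 = 6^2 = 36
A[1]^2 = 1^2 = 1
A[2]^2 = 11^2 = 121
A[3]^2 = 7^2 = 49
A[4]^2 = 1^2 = 1
Sum = 36 + 1 + 121 + 49 + 1 = 208

208


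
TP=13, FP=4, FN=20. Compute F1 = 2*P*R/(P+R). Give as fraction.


F1 = 2 * P * R / (P + R)
P = TP/(TP+FP) = 13/17 = 13/17
R = TP/(TP+FN) = 13/33 = 13/33
2 * P * R = 2 * 13/17 * 13/33 = 338/561
P + R = 13/17 + 13/33 = 650/561
F1 = 338/561 / 650/561 = 13/25

13/25


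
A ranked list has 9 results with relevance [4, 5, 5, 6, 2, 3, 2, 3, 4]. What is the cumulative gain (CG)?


Cumulative Gain = sum of relevance scores
Position 1: rel=4, running sum=4
Position 2: rel=5, running sum=9
Position 3: rel=5, running sum=14
Position 4: rel=6, running sum=20
Position 5: rel=2, running sum=22
Position 6: rel=3, running sum=25
Position 7: rel=2, running sum=27
Position 8: rel=3, running sum=30
Position 9: rel=4, running sum=34
CG = 34

34


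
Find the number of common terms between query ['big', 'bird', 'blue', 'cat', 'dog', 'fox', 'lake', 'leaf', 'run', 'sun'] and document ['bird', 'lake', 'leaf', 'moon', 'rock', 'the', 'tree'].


Query terms: ['big', 'bird', 'blue', 'cat', 'dog', 'fox', 'lake', 'leaf', 'run', 'sun']
Document terms: ['bird', 'lake', 'leaf', 'moon', 'rock', 'the', 'tree']
Common terms: ['bird', 'lake', 'leaf']
Overlap count = 3

3


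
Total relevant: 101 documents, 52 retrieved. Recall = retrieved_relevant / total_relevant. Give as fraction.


Recall = retrieved_relevant / total_relevant
= 52 / 101
= 52 / (52 + 49)
= 52/101

52/101


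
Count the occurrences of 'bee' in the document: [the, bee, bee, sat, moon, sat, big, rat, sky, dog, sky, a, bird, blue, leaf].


Document has 15 words
Scanning for 'bee':
Found at positions: [1, 2]
Count = 2

2


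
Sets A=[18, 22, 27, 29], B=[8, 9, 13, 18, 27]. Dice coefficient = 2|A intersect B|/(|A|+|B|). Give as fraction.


A intersect B = [18, 27]
|A intersect B| = 2
|A| = 4, |B| = 5
Dice = 2*2 / (4+5)
= 4 / 9 = 4/9

4/9


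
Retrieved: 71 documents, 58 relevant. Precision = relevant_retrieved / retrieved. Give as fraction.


Precision = relevant_retrieved / total_retrieved
= 58 / 71
= 58 / (58 + 13)
= 58/71

58/71


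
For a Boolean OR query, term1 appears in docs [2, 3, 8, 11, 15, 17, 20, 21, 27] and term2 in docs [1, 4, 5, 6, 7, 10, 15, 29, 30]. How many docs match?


Boolean OR: find union of posting lists
term1 docs: [2, 3, 8, 11, 15, 17, 20, 21, 27]
term2 docs: [1, 4, 5, 6, 7, 10, 15, 29, 30]
Union: [1, 2, 3, 4, 5, 6, 7, 8, 10, 11, 15, 17, 20, 21, 27, 29, 30]
|union| = 17

17


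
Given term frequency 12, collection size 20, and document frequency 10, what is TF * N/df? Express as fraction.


TF * (N/df)
= 12 * (20/10)
= 12 * 2
= 24

24


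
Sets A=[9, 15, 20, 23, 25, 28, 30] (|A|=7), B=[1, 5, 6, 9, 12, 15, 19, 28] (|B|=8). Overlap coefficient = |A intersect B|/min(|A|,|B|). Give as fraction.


A intersect B = [9, 15, 28]
|A intersect B| = 3
min(|A|, |B|) = min(7, 8) = 7
Overlap = 3 / 7 = 3/7

3/7


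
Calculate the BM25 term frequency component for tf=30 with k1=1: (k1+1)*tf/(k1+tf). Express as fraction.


BM25 TF component = (k1+1)*tf / (k1+tf)
k1 = 1, tf = 30
Numerator = (1+1)*30 = 60
Denominator = 1 + 30 = 31
= 60/31 = 60/31

60/31


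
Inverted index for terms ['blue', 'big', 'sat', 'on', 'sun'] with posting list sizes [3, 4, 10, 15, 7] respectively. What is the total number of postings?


Summing posting list sizes:
'blue': 3 postings
'big': 4 postings
'sat': 10 postings
'on': 15 postings
'sun': 7 postings
Total = 3 + 4 + 10 + 15 + 7 = 39

39


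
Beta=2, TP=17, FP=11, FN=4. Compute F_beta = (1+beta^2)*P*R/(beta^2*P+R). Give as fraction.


P = TP/(TP+FP) = 17/28 = 17/28
R = TP/(TP+FN) = 17/21 = 17/21
beta^2 = 2^2 = 4
(1 + beta^2) = 5
Numerator = (1+beta^2)*P*R = 1445/588
Denominator = beta^2*P + R = 17/7 + 17/21 = 68/21
F_beta = 85/112

85/112


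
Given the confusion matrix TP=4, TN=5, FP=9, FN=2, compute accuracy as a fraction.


Accuracy = (TP + TN) / (TP + TN + FP + FN)
TP + TN = 4 + 5 = 9
Total = 4 + 5 + 9 + 2 = 20
Accuracy = 9 / 20 = 9/20

9/20


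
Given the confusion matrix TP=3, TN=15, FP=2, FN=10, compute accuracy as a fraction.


Accuracy = (TP + TN) / (TP + TN + FP + FN)
TP + TN = 3 + 15 = 18
Total = 3 + 15 + 2 + 10 = 30
Accuracy = 18 / 30 = 3/5

3/5


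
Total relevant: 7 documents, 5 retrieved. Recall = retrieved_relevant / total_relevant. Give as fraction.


Recall = retrieved_relevant / total_relevant
= 5 / 7
= 5 / (5 + 2)
= 5/7

5/7


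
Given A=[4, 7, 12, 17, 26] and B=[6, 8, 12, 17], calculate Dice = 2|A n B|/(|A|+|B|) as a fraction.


A intersect B = [12, 17]
|A intersect B| = 2
|A| = 5, |B| = 4
Dice = 2*2 / (5+4)
= 4 / 9 = 4/9

4/9


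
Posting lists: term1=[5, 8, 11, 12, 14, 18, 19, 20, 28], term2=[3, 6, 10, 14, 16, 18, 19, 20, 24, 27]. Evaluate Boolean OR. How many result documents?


Boolean OR: find union of posting lists
term1 docs: [5, 8, 11, 12, 14, 18, 19, 20, 28]
term2 docs: [3, 6, 10, 14, 16, 18, 19, 20, 24, 27]
Union: [3, 5, 6, 8, 10, 11, 12, 14, 16, 18, 19, 20, 24, 27, 28]
|union| = 15

15


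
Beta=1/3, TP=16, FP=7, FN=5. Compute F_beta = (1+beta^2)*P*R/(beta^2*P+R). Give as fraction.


P = TP/(TP+FP) = 16/23 = 16/23
R = TP/(TP+FN) = 16/21 = 16/21
beta^2 = 1/3^2 = 1/9
(1 + beta^2) = 10/9
Numerator = (1+beta^2)*P*R = 2560/4347
Denominator = beta^2*P + R = 16/207 + 16/21 = 1216/1449
F_beta = 40/57

40/57
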